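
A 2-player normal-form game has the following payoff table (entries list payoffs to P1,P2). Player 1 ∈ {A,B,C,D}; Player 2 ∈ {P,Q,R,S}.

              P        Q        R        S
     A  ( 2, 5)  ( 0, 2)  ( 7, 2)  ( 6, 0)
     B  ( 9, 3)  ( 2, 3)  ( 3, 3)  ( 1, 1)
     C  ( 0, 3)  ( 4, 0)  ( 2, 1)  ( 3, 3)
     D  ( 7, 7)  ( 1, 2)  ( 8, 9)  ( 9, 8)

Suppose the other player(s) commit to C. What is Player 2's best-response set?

u_2(P vs C) = 3
u_2(Q vs C) = 0
u_2(R vs C) = 1
u_2(S vs C) = 3
max payoff 3 at {P,S}

argmax u_2 = {P,S}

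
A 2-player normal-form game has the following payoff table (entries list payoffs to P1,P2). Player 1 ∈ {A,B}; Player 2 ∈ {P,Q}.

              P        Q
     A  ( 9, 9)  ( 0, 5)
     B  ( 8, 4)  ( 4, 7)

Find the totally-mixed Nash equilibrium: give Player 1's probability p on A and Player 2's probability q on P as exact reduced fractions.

(p,q) = (3/7, 4/5)

P1 indiff ⇒ q·9+(1-q)·0 = q·8+(1-q)·4 ⇒ q(1) = (1-q)(4) ⇒ q = 4/5
P2 indiff ⇒ p·9+(1-p)·4 = p·5+(1-p)·7 ⇒ p(4) = (1-p)(3) ⇒ p = 3/7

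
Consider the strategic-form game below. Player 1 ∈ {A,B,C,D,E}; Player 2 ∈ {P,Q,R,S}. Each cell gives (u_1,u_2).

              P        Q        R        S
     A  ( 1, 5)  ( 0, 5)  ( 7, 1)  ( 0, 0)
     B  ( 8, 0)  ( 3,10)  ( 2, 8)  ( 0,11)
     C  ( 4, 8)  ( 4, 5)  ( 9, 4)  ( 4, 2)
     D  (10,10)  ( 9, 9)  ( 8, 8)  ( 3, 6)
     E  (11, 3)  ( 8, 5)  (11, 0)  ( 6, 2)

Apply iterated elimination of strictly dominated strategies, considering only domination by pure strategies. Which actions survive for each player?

P1 drop A (C beats it: P:4>1 Q:4>0 R:9>7 S:4>0)
P1 drop B (D beats it: P:10>8 Q:9>3 R:8>2 S:3>0)
P1 drop C (E beats it: P:11>4 Q:8>4 R:11>9 S:6>4)
P2 drop R (P beats it: D:10>8 E:3>0)
P2 drop S (P beats it: D:10>6 E:3>2)
P1→{D,E} P2→{P,Q}

Survivors P1:{D,E} P2:{P,Q}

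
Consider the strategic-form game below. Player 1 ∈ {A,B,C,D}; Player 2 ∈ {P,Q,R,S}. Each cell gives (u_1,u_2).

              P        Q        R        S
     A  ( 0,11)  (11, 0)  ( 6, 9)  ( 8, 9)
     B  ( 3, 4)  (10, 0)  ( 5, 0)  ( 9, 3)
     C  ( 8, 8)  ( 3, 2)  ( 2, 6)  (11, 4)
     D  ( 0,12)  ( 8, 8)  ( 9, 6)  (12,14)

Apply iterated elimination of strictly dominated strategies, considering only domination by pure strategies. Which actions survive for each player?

P2 drop Q (P beats it: A:11>0 B:4>0 C:8>2 D:12>8)
P2 drop R (P beats it: A:11>9 B:4>0 C:8>6 D:12>6)
P1 drop A (B beats it: P:3>0 S:9>8)
P1 drop B (C beats it: P:8>3 S:11>9)
P1→{C,D} P2→{P,S}

IESDS → P1:{C,D} P2:{P,S}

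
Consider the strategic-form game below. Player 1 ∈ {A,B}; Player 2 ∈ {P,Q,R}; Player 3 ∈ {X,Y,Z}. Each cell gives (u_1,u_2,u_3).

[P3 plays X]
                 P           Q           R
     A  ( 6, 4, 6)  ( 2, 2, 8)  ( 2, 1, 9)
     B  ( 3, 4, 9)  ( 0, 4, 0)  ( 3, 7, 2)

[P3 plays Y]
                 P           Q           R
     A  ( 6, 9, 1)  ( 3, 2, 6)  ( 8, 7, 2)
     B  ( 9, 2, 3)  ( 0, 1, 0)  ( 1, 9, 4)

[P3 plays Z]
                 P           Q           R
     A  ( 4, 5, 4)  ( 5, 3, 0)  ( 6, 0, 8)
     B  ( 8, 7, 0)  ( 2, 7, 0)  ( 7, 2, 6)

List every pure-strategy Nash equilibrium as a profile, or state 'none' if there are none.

NE set: (A,P,X)

(A,P,X): NE
(A,P,Y): not NE [P1→B gives 9>6; P3→X gives 6>1]
(A,P,Z): not NE [P1→B gives 8>4; P3→X gives 6>4]
(A,Q,X): not NE [P2→P gives 4>2]
(A,Q,Y): not NE [P2→P gives 9>2; P3→X gives 8>6]
(A,Q,Z): not NE [P2→P gives 5>3; P3→X gives 8>0]
(A,R,X): not NE [P1→B gives 3>2; P2→P gives 4>1]
(A,R,Y): not NE [P2→P gives 9>7; P3→X gives 9>2]
(A,R,Z): not NE [P1→B gives 7>6; P2→P gives 5>0; P3→X gives 9>8]
(B,P,X): not NE [P1→A gives 6>3; P2→R gives 7>4]
(B,P,Y): not NE [P2→R gives 9>2; P3→X gives 9>3]
(B,P,Z): not NE [P3→X gives 9>0]
(B,Q,X): not NE [P1→A gives 2>0; P2→R gives 7>4]
(B,Q,Y): not NE [P1→A gives 3>0; P2→R gives 9>1]
(B,Q,Z): not NE [P1→A gives 5>2]
(B,R,X): not NE [P3→Z gives 6>2]
(B,R,Y): not NE [P1→A gives 8>1; P3→Z gives 6>4]
(B,R,Z): not NE [P2→Q gives 7>2]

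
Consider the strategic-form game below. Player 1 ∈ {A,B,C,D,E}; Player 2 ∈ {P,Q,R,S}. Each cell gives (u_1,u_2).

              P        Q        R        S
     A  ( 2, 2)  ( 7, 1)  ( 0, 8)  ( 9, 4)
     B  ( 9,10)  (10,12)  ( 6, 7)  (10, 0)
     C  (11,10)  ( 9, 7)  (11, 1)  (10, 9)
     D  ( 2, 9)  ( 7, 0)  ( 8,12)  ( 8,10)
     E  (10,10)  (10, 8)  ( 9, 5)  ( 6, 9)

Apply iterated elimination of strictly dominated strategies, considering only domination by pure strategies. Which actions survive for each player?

Remaining: P1:{B,C,E} P2:{P,Q}

P1 drop A (B beats it: P:9>2 Q:10>7 R:6>0 S:10>9)
P1 drop D (C beats it: P:11>2 Q:9>7 R:11>8 S:10>8)
P2 drop R (P beats it: B:10>7 C:10>1 E:10>5)
P2 drop S (P beats it: B:10>0 C:10>9 E:10>9)
P1→{B,C,E} P2→{P,Q}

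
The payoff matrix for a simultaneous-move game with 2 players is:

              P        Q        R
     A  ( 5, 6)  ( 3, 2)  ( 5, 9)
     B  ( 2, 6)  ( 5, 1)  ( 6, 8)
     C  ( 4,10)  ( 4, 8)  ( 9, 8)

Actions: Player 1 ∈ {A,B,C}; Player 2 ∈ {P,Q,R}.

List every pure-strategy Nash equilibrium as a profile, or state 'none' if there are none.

Equilibria: none

(A,P): not NE [P2→R gives 9>6]
(A,Q): not NE [P1→B gives 5>3; P2→R gives 9>2]
(A,R): not NE [P1→C gives 9>5]
(B,P): not NE [P1→A gives 5>2; P2→R gives 8>6]
(B,Q): not NE [P2→R gives 8>1]
(B,R): not NE [P1→C gives 9>6]
(C,P): not NE [P1→A gives 5>4]
(C,Q): not NE [P1→B gives 5>4; P2→P gives 10>8]
(C,R): not NE [P2→P gives 10>8]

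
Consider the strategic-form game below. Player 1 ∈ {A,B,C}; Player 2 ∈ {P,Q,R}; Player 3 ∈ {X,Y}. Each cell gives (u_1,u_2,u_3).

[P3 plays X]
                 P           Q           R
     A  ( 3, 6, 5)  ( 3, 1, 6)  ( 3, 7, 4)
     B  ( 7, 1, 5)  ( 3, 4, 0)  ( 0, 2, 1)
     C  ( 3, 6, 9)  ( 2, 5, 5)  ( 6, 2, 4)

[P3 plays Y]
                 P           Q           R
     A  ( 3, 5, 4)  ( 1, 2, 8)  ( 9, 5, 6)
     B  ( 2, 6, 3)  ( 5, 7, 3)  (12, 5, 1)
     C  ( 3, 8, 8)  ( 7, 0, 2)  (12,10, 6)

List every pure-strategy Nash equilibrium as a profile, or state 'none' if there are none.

NE set: (C,R,Y)

(A,P,X): not NE [P1→B gives 7>3; P2→R gives 7>6]
(A,P,Y): not NE [P3→X gives 5>4]
(A,Q,X): not NE [P2→R gives 7>1; P3→Y gives 8>6]
(A,Q,Y): not NE [P1→C gives 7>1; P2→R gives 5>2]
(A,R,X): not NE [P1→C gives 6>3; P3→Y gives 6>4]
(A,R,Y): not NE [P1→C gives 12>9]
(B,P,X): not NE [P2→Q gives 4>1]
(B,P,Y): not NE [P1→C gives 3>2; P2→Q gives 7>6; P3→X gives 5>3]
(B,Q,X): not NE [P3→Y gives 3>0]
(B,Q,Y): not NE [P1→C gives 7>5]
(B,R,X): not NE [P1→C gives 6>0; P2→Q gives 4>2]
(B,R,Y): not NE [P2→Q gives 7>5]
(C,P,X): not NE [P1→B gives 7>3]
(C,P,Y): not NE [P2→R gives 10>8; P3→X gives 9>8]
(C,Q,X): not NE [P1→B gives 3>2; P2→P gives 6>5]
(C,Q,Y): not NE [P2→R gives 10>0; P3→X gives 5>2]
(C,R,X): not NE [P2→P gives 6>2; P3→Y gives 6>4]
(C,R,Y): NE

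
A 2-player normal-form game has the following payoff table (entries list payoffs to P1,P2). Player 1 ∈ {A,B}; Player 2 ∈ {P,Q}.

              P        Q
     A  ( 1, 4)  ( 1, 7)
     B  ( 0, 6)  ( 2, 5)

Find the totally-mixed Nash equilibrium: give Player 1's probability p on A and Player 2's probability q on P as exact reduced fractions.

p=1/4, q=1/2

P1 indiff ⇒ q·1+(1-q)·1 = q·0+(1-q)·2 ⇒ q(1) = (1-q)(1) ⇒ q = 1/2
P2 indiff ⇒ p·4+(1-p)·6 = p·7+(1-p)·5 ⇒ p(-3) = (1-p)(-1) ⇒ p = 1/4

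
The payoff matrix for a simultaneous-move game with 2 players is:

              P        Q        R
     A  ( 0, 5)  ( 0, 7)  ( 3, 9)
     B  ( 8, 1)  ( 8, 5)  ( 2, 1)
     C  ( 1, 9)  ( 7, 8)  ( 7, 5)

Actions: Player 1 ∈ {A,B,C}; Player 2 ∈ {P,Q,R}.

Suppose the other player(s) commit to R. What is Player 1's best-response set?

u_1(A vs R) = 3
u_1(B vs R) = 2
u_1(C vs R) = 7
max payoff 7 at {C}

BR_1 = {C}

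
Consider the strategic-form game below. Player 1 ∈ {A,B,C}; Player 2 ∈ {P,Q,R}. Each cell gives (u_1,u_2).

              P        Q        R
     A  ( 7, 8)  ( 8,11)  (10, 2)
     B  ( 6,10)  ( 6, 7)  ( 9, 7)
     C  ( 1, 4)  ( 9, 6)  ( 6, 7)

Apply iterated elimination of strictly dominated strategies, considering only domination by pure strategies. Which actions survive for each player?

Survivors P1:{A,C} P2:{Q,R}

P1 drop B (A beats it: P:7>6 Q:8>6 R:10>9)
P2 drop P (Q beats it: A:11>8 C:6>4)
P1→{A,C} P2→{Q,R}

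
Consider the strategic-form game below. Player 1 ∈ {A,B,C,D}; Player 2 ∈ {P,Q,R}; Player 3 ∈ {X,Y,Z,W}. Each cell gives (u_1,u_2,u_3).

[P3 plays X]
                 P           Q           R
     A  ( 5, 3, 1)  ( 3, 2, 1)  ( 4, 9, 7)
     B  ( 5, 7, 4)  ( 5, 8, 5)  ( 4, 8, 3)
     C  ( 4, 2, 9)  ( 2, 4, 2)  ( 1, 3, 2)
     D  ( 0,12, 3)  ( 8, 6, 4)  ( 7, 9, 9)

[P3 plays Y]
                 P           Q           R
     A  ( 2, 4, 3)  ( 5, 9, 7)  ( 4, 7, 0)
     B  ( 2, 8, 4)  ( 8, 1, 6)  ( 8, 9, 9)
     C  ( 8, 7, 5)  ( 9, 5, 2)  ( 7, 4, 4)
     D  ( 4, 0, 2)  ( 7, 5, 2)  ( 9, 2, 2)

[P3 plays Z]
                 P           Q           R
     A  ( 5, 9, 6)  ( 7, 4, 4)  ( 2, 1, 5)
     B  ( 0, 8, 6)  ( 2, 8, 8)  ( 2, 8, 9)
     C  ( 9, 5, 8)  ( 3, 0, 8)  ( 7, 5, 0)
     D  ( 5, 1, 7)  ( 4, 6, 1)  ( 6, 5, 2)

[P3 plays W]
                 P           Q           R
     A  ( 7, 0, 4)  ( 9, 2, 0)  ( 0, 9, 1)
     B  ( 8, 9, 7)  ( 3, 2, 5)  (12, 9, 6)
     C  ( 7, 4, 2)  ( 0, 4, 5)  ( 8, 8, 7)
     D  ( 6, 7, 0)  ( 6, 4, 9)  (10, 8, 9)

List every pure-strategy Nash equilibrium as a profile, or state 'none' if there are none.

PSNE = {(B,P,W)}

(A,P,X): not NE [P2→R gives 9>3; P3→Z gives 6>1]
(A,P,Y): not NE [P1→C gives 8>2; P2→Q gives 9>4; P3→Z gives 6>3]
(A,P,Z): not NE [P1→C gives 9>5]
(A,P,W): not NE [P1→B gives 8>7; P2→R gives 9>0; P3→Z gives 6>4]
(A,Q,X): not NE [P1→D gives 8>3; P2→R gives 9>2; P3→Y gives 7>1]
(A,Q,Y): not NE [P1→C gives 9>5]
(A,Q,Z): not NE [P2→P gives 9>4; P3→Y gives 7>4]
(A,Q,W): not NE [P2→R gives 9>2; P3→Y gives 7>0]
(A,R,X): not NE [P1→D gives 7>4]
(A,R,Y): not NE [P1→D gives 9>4; P2→Q gives 9>7; P3→X gives 7>0]
(A,R,Z): not NE [P1→C gives 7>2; P2→P gives 9>1; P3→X gives 7>5]
(A,R,W): not NE [P1→B gives 12>0; P3→X gives 7>1]
(B,P,X): not NE [P2→R gives 8>7; P3→W gives 7>4]
(B,P,Y): not NE [P1→C gives 8>2; P2→R gives 9>8; P3→W gives 7>4]
(B,P,Z): not NE [P1→C gives 9>0; P3→W gives 7>6]
(B,P,W): NE
(B,Q,X): not NE [P1→D gives 8>5; P3→Z gives 8>5]
(B,Q,Y): not NE [P1→C gives 9>8; P2→R gives 9>1; P3→Z gives 8>6]
(B,Q,Z): not NE [P1→A gives 7>2]
(B,Q,W): not NE [P1→A gives 9>3; P2→R gives 9>2; P3→Z gives 8>5]
(B,R,X): not NE [P1→D gives 7>4; P3→Z gives 9>3]
(B,R,Y): not NE [P1→D gives 9>8]
(B,R,Z): not NE [P1→C gives 7>2]
(B,R,W): not NE [P3→Z gives 9>6]
(C,P,X): not NE [P1→B gives 5>4; P2→Q gives 4>2]
(C,P,Y): not NE [P3→X gives 9>5]
(C,P,Z): not NE [P3→X gives 9>8]
(C,P,W): not NE [P1→B gives 8>7; P2→R gives 8>4; P3→X gives 9>2]
(C,Q,X): not NE [P1→D gives 8>2; P3→Z gives 8>2]
(C,Q,Y): not NE [P2→P gives 7>5; P3→Z gives 8>2]
(C,Q,Z): not NE [P1→A gives 7>3; P2→R gives 5>0]
(C,Q,W): not NE [P1→A gives 9>0; P2→R gives 8>4; P3→Z gives 8>5]
(C,R,X): not NE [P1→D gives 7>1; P2→Q gives 4>3; P3→W gives 7>2]
(C,R,Y): not NE [P1→D gives 9>7; P2→P gives 7>4; P3→W gives 7>4]
(C,R,Z): not NE [P3→W gives 7>0]
(C,R,W): not NE [P1→B gives 12>8]
(D,P,X): not NE [P1→B gives 5>0; P3→Z gives 7>3]
(D,P,Y): not NE [P1→C gives 8>4; P2→Q gives 5>0; P3→Z gives 7>2]
(D,P,Z): not NE [P1→C gives 9>5; P2→Q gives 6>1]
(D,P,W): not NE [P1→B gives 8>6; P2→R gives 8>7; P3→Z gives 7>0]
(D,Q,X): not NE [P2→P gives 12>6; P3→W gives 9>4]
(D,Q,Y): not NE [P1→C gives 9>7; P3→W gives 9>2]
(D,Q,Z): not NE [P1→A gives 7>4; P3→W gives 9>1]
(D,Q,W): not NE [P1→A gives 9>6; P2→R gives 8>4]
(D,R,X): not NE [P2→P gives 12>9]
(D,R,Y): not NE [P2→Q gives 5>2; P3→W gives 9>2]
(D,R,Z): not NE [P1→C gives 7>6; P2→Q gives 6>5; P3→W gives 9>2]
(D,R,W): not NE [P1→B gives 12>10]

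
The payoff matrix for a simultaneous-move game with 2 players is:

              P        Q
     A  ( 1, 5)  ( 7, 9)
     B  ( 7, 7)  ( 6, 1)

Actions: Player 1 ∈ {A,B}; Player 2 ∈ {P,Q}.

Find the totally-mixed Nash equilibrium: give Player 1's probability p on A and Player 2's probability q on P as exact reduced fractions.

(p,q) = (3/5, 1/7)

P1 indiff ⇒ q·1+(1-q)·7 = q·7+(1-q)·6 ⇒ q(-6) = (1-q)(-1) ⇒ q = 1/7
P2 indiff ⇒ p·5+(1-p)·7 = p·9+(1-p)·1 ⇒ p(-4) = (1-p)(-6) ⇒ p = 3/5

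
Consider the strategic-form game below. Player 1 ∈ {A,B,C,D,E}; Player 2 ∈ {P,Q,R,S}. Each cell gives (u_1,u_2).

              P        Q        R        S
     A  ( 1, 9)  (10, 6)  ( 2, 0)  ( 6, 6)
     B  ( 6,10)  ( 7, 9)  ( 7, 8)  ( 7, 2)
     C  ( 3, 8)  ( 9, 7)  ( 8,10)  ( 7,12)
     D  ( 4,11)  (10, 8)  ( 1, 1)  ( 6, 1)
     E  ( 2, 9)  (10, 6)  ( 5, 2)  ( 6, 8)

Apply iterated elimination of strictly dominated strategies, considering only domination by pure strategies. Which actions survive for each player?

P2 drop Q (P beats it: A:9>6 B:10>9 C:8>7 D:11>8 E:9>6)
P1 drop A (B beats it: P:6>1 R:7>2 S:7>6)
P1 drop D (B beats it: P:6>4 R:7>1 S:7>6)
P1 drop E (B beats it: P:6>2 R:7>5 S:7>6)
P1→{B,C} P2→{P,R,S}

IESDS → P1:{B,C} P2:{P,R,S}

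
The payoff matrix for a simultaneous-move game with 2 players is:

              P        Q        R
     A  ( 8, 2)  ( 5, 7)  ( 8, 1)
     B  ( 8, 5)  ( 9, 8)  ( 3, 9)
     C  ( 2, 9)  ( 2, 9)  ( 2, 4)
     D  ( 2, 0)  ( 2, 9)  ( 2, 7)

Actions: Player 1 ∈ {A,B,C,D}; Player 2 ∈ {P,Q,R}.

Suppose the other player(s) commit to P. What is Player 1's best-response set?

u_1(A vs P) = 8
u_1(B vs P) = 8
u_1(C vs P) = 2
u_1(D vs P) = 2
max payoff 8 at {A,B}

argmax u_1 = {A,B}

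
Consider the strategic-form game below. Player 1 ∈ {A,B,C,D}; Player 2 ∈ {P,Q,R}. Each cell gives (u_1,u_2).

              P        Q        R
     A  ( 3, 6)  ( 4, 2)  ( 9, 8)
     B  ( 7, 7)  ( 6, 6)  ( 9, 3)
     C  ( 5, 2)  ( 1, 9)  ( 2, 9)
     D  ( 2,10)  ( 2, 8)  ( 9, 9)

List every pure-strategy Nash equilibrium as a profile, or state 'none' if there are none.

Nash profiles: (A,R), (B,P)

(A,P): not NE [P1→B gives 7>3; P2→R gives 8>6]
(A,Q): not NE [P1→B gives 6>4; P2→R gives 8>2]
(A,R): NE
(B,P): NE
(B,Q): not NE [P2→P gives 7>6]
(B,R): not NE [P2→P gives 7>3]
(C,P): not NE [P1→B gives 7>5; P2→R gives 9>2]
(C,Q): not NE [P1→B gives 6>1]
(C,R): not NE [P1→D gives 9>2]
(D,P): not NE [P1→B gives 7>2]
(D,Q): not NE [P1→B gives 6>2; P2→P gives 10>8]
(D,R): not NE [P2→P gives 10>9]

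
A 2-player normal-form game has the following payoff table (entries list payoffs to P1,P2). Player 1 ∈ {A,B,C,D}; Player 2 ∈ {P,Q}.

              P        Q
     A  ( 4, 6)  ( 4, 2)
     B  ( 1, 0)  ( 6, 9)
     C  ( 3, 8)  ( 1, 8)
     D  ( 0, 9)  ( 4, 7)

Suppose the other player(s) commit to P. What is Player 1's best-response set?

u_1(A vs P) = 4
u_1(B vs P) = 1
u_1(C vs P) = 3
u_1(D vs P) = 0
max payoff 4 at {A}

P1 best: {A}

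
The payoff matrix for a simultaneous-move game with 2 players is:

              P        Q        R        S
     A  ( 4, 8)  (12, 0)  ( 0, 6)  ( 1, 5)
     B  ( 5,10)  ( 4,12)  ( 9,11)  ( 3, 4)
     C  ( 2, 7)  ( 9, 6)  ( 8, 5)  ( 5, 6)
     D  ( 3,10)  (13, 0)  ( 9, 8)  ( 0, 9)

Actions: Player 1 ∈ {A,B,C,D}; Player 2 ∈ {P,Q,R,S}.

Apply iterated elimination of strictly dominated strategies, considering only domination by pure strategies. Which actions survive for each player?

Survivors P1:{A,B,D} P2:{P,Q,R}

P2 drop S (P beats it: A:8>5 B:10>4 C:7>6 D:10>9)
P1 drop C (D beats it: P:3>2 Q:13>9 R:9>8)
P1→{A,B,D} P2→{P,Q,R}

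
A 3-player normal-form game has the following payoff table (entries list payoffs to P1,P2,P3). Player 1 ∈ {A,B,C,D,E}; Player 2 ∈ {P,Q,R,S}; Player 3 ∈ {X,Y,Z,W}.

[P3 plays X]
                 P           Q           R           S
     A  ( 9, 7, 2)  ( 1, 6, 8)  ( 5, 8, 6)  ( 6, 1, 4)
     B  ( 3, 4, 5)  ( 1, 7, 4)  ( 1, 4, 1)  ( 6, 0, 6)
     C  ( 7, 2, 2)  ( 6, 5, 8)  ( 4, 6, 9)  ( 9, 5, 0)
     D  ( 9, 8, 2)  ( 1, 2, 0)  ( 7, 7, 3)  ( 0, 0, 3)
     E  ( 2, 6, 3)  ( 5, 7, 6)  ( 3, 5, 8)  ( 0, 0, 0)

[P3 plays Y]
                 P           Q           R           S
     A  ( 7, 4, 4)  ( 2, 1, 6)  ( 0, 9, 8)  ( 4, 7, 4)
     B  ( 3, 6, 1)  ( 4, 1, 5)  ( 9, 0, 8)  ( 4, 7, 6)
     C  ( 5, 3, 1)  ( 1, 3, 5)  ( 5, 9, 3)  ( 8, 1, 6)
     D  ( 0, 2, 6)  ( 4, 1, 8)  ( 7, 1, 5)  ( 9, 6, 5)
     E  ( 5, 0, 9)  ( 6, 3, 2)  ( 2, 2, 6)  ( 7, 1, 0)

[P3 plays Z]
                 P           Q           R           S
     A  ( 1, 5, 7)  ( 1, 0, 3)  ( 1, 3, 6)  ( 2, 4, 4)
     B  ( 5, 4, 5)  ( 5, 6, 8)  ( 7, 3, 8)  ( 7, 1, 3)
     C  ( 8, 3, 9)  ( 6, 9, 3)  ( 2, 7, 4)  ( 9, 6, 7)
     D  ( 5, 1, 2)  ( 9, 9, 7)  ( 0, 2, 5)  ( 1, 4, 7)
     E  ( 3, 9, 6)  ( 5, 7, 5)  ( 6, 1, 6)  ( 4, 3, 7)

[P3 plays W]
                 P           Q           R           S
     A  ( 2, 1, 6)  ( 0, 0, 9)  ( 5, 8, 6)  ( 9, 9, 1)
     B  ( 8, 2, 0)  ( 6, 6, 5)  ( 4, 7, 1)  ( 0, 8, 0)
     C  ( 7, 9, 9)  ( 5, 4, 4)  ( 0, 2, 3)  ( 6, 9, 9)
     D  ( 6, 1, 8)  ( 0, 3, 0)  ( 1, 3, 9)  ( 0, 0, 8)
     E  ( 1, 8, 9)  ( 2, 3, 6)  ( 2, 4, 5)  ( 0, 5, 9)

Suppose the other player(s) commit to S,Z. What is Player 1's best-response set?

P1 best: {C}

u_1(A vs S,Z) = 2
u_1(B vs S,Z) = 7
u_1(C vs S,Z) = 9
u_1(D vs S,Z) = 1
u_1(E vs S,Z) = 4
max payoff 9 at {C}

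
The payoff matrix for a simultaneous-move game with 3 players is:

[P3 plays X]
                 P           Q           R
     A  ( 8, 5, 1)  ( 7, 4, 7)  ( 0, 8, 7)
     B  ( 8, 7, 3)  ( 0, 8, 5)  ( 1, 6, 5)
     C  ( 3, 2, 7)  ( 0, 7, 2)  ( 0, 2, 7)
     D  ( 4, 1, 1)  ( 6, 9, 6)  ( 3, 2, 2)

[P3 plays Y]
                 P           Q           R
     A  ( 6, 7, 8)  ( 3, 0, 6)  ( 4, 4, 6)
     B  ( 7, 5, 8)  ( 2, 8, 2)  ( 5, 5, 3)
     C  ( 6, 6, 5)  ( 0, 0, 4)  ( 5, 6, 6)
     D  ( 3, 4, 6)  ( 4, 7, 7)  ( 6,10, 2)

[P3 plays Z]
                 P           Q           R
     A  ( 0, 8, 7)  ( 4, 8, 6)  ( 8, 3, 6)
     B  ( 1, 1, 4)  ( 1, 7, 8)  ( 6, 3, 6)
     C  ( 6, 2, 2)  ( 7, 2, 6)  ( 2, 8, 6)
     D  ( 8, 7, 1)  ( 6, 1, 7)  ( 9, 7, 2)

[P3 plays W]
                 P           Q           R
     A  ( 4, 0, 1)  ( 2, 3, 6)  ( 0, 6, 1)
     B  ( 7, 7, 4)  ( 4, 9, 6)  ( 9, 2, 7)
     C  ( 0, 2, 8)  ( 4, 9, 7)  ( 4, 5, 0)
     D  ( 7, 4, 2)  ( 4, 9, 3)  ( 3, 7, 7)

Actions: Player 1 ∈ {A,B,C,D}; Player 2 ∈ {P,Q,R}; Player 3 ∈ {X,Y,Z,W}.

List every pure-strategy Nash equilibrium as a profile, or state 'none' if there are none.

(A,P,X): not NE [P2→R gives 8>5; P3→Y gives 8>1]
(A,P,Y): not NE [P1→B gives 7>6]
(A,P,Z): not NE [P1→D gives 8>0; P3→Y gives 8>7]
(A,P,W): not NE [P1→D gives 7>4; P2→R gives 6>0; P3→Y gives 8>1]
(A,Q,X): not NE [P2→R gives 8>4]
(A,Q,Y): not NE [P1→D gives 4>3; P2→P gives 7>0; P3→X gives 7>6]
(A,Q,Z): not NE [P1→C gives 7>4; P3→X gives 7>6]
(A,Q,W): not NE [P1→D gives 4>2; P2→R gives 6>3; P3→X gives 7>6]
(A,R,X): not NE [P1→D gives 3>0]
(A,R,Y): not NE [P1→D gives 6>4; P2→P gives 7>4; P3→X gives 7>6]
(A,R,Z): not NE [P1→D gives 9>8; P2→Q gives 8>3; P3→X gives 7>6]
(A,R,W): not NE [P1→B gives 9>0; P3→X gives 7>1]
(B,P,X): not NE [P2→Q gives 8>7; P3→Y gives 8>3]
(B,P,Y): not NE [P2→Q gives 8>5]
(B,P,Z): not NE [P1→D gives 8>1; P2→Q gives 7>1; P3→Y gives 8>4]
(B,P,W): not NE [P2→Q gives 9>7; P3→Y gives 8>4]
(B,Q,X): not NE [P1→A gives 7>0; P3→Z gives 8>5]
(B,Q,Y): not NE [P1→D gives 4>2; P3→Z gives 8>2]
(B,Q,Z): not NE [P1→C gives 7>1]
(B,Q,W): not NE [P3→Z gives 8>6]
(B,R,X): not NE [P1→D gives 3>1; P2→Q gives 8>6; P3→W gives 7>5]
(B,R,Y): not NE [P1→D gives 6>5; P2→Q gives 8>5; P3→W gives 7>3]
(B,R,Z): not NE [P1→D gives 9>6; P2→Q gives 7>3; P3→W gives 7>6]
(B,R,W): not NE [P2→Q gives 9>2]
(C,P,X): not NE [P1→B gives 8>3; P2→Q gives 7>2; P3→W gives 8>7]
(C,P,Y): not NE [P1→B gives 7>6; P3→W gives 8>5]
(C,P,Z): not NE [P1→D gives 8>6; P2→R gives 8>2; P3→W gives 8>2]
(C,P,W): not NE [P1→D gives 7>0; P2→Q gives 9>2]
(C,Q,X): not NE [P1→A gives 7>0; P3→W gives 7>2]
(C,Q,Y): not NE [P1→D gives 4>0; P2→R gives 6>0; P3→W gives 7>4]
(C,Q,Z): not NE [P2→R gives 8>2; P3→W gives 7>6]
(C,Q,W): NE
(C,R,X): not NE [P1→D gives 3>0; P2→Q gives 7>2]
(C,R,Y): not NE [P1→D gives 6>5; P3→X gives 7>6]
(C,R,Z): not NE [P1→D gives 9>2; P3→X gives 7>6]
(C,R,W): not NE [P1→B gives 9>4; P2→Q gives 9>5; P3→X gives 7>0]
(D,P,X): not NE [P1→B gives 8>4; P2→Q gives 9>1; P3→Y gives 6>1]
(D,P,Y): not NE [P1→B gives 7>3; P2→R gives 10>4]
(D,P,Z): not NE [P3→Y gives 6>1]
(D,P,W): not NE [P2→Q gives 9>4; P3→Y gives 6>2]
(D,Q,X): not NE [P1→A gives 7>6; P3→Z gives 7>6]
(D,Q,Y): not NE [P2→R gives 10>7]
(D,Q,Z): not NE [P1→C gives 7>6; P2→R gives 7>1]
(D,Q,W): not NE [P3→Z gives 7>3]
(D,R,X): not NE [P2→Q gives 9>2; P3→W gives 7>2]
(D,R,Y): not NE [P3→W gives 7>2]
(D,R,Z): not NE [P3→W gives 7>2]
(D,R,W): not NE [P1→B gives 9>3; P2→Q gives 9>7]

Nash profiles: (C,Q,W)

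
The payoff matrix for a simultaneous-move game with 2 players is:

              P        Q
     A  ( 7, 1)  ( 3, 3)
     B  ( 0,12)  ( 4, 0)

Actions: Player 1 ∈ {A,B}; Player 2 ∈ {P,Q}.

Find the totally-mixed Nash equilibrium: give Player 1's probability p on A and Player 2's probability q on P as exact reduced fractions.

P1 indiff ⇒ q·7+(1-q)·3 = q·0+(1-q)·4 ⇒ q(7) = (1-q)(1) ⇒ q = 1/8
P2 indiff ⇒ p·1+(1-p)·12 = p·3+(1-p)·0 ⇒ p(-2) = (1-p)(-12) ⇒ p = 6/7

(p,q) = (6/7, 1/8)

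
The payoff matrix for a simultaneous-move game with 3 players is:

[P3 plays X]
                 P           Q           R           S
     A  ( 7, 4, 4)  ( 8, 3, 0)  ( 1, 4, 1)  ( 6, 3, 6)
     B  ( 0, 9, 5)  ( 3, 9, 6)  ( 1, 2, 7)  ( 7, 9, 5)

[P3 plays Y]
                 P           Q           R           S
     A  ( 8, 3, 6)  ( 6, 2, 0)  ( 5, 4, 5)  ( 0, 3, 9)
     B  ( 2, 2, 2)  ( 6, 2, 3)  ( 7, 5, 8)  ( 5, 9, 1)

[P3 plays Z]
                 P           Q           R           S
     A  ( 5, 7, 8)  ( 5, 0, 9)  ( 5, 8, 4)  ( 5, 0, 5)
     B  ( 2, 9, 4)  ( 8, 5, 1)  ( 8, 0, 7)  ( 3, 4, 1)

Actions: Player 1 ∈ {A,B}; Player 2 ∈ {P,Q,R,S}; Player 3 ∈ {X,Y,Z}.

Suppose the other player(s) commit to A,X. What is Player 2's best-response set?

P2 best: {P,R}

u_2(P vs A,X) = 4
u_2(Q vs A,X) = 3
u_2(R vs A,X) = 4
u_2(S vs A,X) = 3
max payoff 4 at {P,R}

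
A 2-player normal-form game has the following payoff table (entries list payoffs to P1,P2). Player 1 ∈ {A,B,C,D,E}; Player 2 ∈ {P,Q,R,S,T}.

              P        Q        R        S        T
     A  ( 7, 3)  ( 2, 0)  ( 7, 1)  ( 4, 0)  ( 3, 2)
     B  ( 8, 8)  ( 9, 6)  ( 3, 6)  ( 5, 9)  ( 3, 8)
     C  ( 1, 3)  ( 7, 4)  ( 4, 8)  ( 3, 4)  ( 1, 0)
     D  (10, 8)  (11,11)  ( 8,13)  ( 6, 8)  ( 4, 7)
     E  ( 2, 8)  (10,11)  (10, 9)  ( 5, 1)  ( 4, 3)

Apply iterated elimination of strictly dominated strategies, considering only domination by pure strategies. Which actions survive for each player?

Remaining: P1:{D,E} P2:{Q,R}

P1 drop A (D beats it: P:10>7 Q:11>2 R:8>7 S:6>4 T:4>3)
P1 drop B (D beats it: P:10>8 Q:11>9 R:8>3 S:6>5 T:4>3)
P1 drop C (D beats it: P:10>1 Q:11>7 R:8>4 S:6>3 T:4>1)
P2 drop P (Q beats it: D:11>8 E:11>8)
P2 drop S (Q beats it: D:11>8 E:11>1)
P2 drop T (Q beats it: D:11>7 E:11>3)
P1→{D,E} P2→{Q,R}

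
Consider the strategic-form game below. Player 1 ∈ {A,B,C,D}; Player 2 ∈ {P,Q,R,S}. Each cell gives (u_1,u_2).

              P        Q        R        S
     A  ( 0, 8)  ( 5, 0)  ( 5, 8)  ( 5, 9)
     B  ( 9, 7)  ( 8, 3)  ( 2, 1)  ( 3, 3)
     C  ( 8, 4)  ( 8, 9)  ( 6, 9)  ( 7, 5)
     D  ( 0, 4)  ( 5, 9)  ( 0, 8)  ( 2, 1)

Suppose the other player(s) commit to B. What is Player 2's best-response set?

argmax u_2 = {P}

u_2(P vs B) = 7
u_2(Q vs B) = 3
u_2(R vs B) = 1
u_2(S vs B) = 3
max payoff 7 at {P}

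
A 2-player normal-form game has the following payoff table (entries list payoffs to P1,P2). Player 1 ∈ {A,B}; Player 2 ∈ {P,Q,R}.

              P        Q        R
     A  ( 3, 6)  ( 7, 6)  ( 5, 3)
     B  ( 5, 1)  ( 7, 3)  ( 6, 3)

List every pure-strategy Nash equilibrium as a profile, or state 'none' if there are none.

Nash profiles: (A,Q), (B,Q), (B,R)

(A,P): not NE [P1→B gives 5>3]
(A,Q): NE
(A,R): not NE [P1→B gives 6>5; P2→Q gives 6>3]
(B,P): not NE [P2→R gives 3>1]
(B,Q): NE
(B,R): NE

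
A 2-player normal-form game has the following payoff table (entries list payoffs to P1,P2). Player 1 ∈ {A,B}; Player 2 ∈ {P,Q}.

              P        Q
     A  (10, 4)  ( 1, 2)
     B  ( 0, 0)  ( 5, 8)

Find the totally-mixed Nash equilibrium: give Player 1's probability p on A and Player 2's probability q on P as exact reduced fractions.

P1 indiff ⇒ q·10+(1-q)·1 = q·0+(1-q)·5 ⇒ q(10) = (1-q)(4) ⇒ q = 2/7
P2 indiff ⇒ p·4+(1-p)·0 = p·2+(1-p)·8 ⇒ p(2) = (1-p)(8) ⇒ p = 4/5

p=4/5, q=2/7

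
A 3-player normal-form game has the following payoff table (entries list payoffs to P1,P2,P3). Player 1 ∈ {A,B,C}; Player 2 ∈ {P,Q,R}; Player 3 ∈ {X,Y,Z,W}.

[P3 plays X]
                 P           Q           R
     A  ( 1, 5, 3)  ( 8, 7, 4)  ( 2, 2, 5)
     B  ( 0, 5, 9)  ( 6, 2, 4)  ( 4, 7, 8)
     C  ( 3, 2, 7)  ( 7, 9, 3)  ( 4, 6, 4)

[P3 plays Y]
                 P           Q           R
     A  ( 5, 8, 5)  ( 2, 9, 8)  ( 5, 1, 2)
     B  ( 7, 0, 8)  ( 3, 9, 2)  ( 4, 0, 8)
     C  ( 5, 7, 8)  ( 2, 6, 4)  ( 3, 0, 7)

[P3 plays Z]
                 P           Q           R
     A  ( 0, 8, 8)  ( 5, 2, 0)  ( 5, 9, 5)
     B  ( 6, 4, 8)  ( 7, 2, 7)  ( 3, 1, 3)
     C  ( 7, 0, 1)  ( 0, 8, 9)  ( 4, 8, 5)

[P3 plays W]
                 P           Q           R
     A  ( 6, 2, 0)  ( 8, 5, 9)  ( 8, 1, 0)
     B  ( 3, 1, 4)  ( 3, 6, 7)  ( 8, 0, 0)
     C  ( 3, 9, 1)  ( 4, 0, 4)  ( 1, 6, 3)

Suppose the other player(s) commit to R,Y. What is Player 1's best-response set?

u_1(A vs R,Y) = 5
u_1(B vs R,Y) = 4
u_1(C vs R,Y) = 3
max payoff 5 at {A}

argmax u_1 = {A}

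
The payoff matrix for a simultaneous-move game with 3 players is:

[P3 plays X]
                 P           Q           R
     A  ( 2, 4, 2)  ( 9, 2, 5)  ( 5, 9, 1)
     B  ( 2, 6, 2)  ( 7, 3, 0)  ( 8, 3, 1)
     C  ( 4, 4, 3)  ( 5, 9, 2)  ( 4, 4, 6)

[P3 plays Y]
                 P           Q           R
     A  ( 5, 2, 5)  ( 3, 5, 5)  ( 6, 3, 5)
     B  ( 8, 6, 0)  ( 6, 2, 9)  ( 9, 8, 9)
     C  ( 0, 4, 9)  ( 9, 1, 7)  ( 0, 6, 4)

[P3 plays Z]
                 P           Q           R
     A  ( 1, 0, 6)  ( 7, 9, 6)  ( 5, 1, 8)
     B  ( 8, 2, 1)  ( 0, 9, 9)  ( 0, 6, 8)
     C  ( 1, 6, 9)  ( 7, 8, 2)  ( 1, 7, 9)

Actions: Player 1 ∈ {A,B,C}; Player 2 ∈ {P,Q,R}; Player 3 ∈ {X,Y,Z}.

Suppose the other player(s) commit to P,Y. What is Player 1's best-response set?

P1 best: {B}

u_1(A vs P,Y) = 5
u_1(B vs P,Y) = 8
u_1(C vs P,Y) = 0
max payoff 8 at {B}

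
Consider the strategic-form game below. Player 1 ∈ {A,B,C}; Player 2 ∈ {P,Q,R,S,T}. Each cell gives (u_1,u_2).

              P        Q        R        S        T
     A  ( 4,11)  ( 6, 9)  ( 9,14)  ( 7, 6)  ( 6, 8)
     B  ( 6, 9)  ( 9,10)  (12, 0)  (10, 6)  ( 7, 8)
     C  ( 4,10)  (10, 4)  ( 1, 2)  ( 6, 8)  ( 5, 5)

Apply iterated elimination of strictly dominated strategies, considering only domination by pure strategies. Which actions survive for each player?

P1 drop A (B beats it: P:6>4 Q:9>6 R:12>9 S:10>7 T:7>6)
P2 drop R (P beats it: B:9>0 C:10>2)
P2 drop S (P beats it: B:9>6 C:10>8)
P2 drop T (P beats it: B:9>8 C:10>5)
P1→{B,C} P2→{P,Q}

Remaining: P1:{B,C} P2:{P,Q}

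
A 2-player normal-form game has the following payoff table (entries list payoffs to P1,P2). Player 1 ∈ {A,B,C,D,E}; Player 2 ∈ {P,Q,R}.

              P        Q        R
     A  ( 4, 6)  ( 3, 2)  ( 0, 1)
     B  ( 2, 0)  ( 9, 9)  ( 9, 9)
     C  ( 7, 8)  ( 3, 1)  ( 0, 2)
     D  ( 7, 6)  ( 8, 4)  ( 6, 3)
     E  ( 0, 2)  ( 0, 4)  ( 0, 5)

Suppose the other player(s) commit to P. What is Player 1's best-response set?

u_1(A vs P) = 4
u_1(B vs P) = 2
u_1(C vs P) = 7
u_1(D vs P) = 7
u_1(E vs P) = 0
max payoff 7 at {C,D}

argmax u_1 = {C,D}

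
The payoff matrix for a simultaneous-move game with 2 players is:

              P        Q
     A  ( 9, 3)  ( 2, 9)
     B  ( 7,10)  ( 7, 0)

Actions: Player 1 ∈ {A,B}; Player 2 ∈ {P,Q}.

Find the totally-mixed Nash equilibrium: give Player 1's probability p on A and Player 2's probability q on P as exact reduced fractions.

P1 indiff ⇒ q·9+(1-q)·2 = q·7+(1-q)·7 ⇒ q(2) = (1-q)(5) ⇒ q = 5/7
P2 indiff ⇒ p·3+(1-p)·10 = p·9+(1-p)·0 ⇒ p(-6) = (1-p)(-10) ⇒ p = 5/8

p=5/8, q=5/7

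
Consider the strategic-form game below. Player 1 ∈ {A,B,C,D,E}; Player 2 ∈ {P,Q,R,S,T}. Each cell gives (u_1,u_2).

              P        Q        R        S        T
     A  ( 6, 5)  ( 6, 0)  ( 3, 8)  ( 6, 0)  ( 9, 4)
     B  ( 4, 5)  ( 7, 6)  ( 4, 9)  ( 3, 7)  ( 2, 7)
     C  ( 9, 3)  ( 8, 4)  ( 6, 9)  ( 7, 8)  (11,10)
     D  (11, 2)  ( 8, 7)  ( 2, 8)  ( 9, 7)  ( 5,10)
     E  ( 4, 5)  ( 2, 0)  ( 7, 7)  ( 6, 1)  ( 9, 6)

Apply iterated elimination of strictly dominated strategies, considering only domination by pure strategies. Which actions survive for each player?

P1 drop A (C beats it: P:9>6 Q:8>6 R:6>3 S:7>6 T:11>9)
P1 drop B (C beats it: P:9>4 Q:8>7 R:6>4 S:7>3 T:11>2)
P2 drop P (R beats it: C:9>3 D:8>2 E:7>5)
P2 drop Q (R beats it: C:9>4 D:8>7 E:7>0)
P2 drop S (R beats it: C:9>8 D:8>7 E:7>1)
P1 drop D (C beats it: R:6>2 T:11>5)
P1→{C,E} P2→{R,T}

Remaining: P1:{C,E} P2:{R,T}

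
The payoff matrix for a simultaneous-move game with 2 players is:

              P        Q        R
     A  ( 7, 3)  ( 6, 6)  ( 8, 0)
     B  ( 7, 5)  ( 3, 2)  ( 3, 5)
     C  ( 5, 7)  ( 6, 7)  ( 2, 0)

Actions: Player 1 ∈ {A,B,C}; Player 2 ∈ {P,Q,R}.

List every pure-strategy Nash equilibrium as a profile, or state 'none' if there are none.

PSNE = {(A,Q), (B,P), (C,Q)}

(A,P): not NE [P2→Q gives 6>3]
(A,Q): NE
(A,R): not NE [P2→Q gives 6>0]
(B,P): NE
(B,Q): not NE [P1→C gives 6>3; P2→R gives 5>2]
(B,R): not NE [P1→A gives 8>3]
(C,P): not NE [P1→B gives 7>5]
(C,Q): NE
(C,R): not NE [P1→A gives 8>2; P2→Q gives 7>0]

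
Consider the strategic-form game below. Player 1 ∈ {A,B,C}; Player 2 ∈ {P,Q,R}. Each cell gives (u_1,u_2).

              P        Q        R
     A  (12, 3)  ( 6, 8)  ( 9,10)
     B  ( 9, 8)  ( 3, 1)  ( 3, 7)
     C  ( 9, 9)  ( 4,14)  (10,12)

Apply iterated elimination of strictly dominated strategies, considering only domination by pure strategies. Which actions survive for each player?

Remaining: P1:{A,C} P2:{Q,R}

P1 drop B (A beats it: P:12>9 Q:6>3 R:9>3)
P2 drop P (Q beats it: A:8>3 C:14>9)
P1→{A,C} P2→{Q,R}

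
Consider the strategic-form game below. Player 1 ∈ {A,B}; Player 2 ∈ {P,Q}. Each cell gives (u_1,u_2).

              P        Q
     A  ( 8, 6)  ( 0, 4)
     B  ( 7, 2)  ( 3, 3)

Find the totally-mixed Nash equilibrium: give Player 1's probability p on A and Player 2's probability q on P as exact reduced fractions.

P1 indiff ⇒ q·8+(1-q)·0 = q·7+(1-q)·3 ⇒ q(1) = (1-q)(3) ⇒ q = 3/4
P2 indiff ⇒ p·6+(1-p)·2 = p·4+(1-p)·3 ⇒ p(2) = (1-p)(1) ⇒ p = 1/3

p=1/3, q=3/4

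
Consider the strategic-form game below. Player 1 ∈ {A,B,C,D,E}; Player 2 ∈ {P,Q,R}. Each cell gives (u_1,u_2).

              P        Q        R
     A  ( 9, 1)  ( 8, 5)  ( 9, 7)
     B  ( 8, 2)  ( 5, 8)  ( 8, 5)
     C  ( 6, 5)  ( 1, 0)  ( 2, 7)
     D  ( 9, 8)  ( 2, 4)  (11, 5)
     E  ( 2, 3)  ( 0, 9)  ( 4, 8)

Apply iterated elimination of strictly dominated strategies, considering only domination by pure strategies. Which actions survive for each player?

P1 drop B (A beats it: P:9>8 Q:8>5 R:9>8)
P1 drop C (A beats it: P:9>6 Q:8>1 R:9>2)
P1 drop E (A beats it: P:9>2 Q:8>0 R:9>4)
P2 drop Q (R beats it: A:7>5 D:5>4)
P1→{A,D} P2→{P,R}

Remaining: P1:{A,D} P2:{P,R}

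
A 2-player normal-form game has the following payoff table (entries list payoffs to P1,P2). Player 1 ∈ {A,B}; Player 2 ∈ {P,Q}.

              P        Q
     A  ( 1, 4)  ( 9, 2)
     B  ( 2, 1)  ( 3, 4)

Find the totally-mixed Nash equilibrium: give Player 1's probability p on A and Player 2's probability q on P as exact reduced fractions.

P1 indiff ⇒ q·1+(1-q)·9 = q·2+(1-q)·3 ⇒ q(-1) = (1-q)(-6) ⇒ q = 6/7
P2 indiff ⇒ p·4+(1-p)·1 = p·2+(1-p)·4 ⇒ p(2) = (1-p)(3) ⇒ p = 3/5

p=3/5, q=6/7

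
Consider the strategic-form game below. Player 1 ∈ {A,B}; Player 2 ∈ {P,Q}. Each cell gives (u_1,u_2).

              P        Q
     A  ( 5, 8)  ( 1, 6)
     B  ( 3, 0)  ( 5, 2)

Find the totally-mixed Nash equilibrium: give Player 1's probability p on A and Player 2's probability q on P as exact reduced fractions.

p=1/2, q=2/3

P1 indiff ⇒ q·5+(1-q)·1 = q·3+(1-q)·5 ⇒ q(2) = (1-q)(4) ⇒ q = 2/3
P2 indiff ⇒ p·8+(1-p)·0 = p·6+(1-p)·2 ⇒ p(2) = (1-p)(2) ⇒ p = 1/2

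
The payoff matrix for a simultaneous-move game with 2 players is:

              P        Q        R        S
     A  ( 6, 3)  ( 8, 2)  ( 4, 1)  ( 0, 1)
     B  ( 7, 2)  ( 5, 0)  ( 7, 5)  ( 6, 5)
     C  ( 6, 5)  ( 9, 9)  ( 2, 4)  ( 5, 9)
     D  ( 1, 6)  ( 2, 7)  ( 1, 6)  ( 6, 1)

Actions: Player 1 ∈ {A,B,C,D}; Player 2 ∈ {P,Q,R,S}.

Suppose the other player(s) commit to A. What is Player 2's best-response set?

P2 best: {P}

u_2(P vs A) = 3
u_2(Q vs A) = 2
u_2(R vs A) = 1
u_2(S vs A) = 1
max payoff 3 at {P}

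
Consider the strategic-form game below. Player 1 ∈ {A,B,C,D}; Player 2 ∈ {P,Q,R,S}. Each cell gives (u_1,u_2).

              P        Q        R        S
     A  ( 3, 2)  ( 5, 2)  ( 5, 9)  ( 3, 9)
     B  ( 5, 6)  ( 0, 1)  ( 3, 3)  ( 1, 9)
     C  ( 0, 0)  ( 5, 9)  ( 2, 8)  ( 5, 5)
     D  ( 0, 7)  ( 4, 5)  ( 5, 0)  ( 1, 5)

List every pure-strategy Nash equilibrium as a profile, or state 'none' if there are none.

(A,P): not NE [P1→B gives 5>3; P2→S gives 9>2]
(A,Q): not NE [P2→S gives 9>2]
(A,R): NE
(A,S): not NE [P1→C gives 5>3]
(B,P): not NE [P2→S gives 9>6]
(B,Q): not NE [P1→C gives 5>0; P2→S gives 9>1]
(B,R): not NE [P1→D gives 5>3; P2→S gives 9>3]
(B,S): not NE [P1→C gives 5>1]
(C,P): not NE [P1→B gives 5>0; P2→Q gives 9>0]
(C,Q): NE
(C,R): not NE [P1→D gives 5>2; P2→Q gives 9>8]
(C,S): not NE [P2→Q gives 9>5]
(D,P): not NE [P1→B gives 5>0]
(D,Q): not NE [P1→C gives 5>4; P2→P gives 7>5]
(D,R): not NE [P2→P gives 7>0]
(D,S): not NE [P1→C gives 5>1; P2→P gives 7>5]

PSNE = {(A,R), (C,Q)}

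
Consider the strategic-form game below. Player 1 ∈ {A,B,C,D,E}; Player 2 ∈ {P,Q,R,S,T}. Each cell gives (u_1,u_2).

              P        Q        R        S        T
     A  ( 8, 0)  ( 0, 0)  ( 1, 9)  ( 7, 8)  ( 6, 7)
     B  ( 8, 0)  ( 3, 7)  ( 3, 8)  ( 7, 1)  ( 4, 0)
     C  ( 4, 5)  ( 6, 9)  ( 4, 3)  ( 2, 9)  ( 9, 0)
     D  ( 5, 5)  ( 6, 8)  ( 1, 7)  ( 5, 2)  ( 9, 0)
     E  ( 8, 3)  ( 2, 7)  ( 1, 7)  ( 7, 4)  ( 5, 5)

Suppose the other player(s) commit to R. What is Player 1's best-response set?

u_1(A vs R) = 1
u_1(B vs R) = 3
u_1(C vs R) = 4
u_1(D vs R) = 1
u_1(E vs R) = 1
max payoff 4 at {C}

P1 best: {C}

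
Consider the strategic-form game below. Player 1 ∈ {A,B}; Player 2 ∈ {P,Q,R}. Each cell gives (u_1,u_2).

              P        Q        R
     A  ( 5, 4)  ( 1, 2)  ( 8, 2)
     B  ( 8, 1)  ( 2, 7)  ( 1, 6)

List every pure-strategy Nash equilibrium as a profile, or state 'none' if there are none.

(A,P): not NE [P1→B gives 8>5]
(A,Q): not NE [P1→B gives 2>1; P2→P gives 4>2]
(A,R): not NE [P2→P gives 4>2]
(B,P): not NE [P2→Q gives 7>1]
(B,Q): NE
(B,R): not NE [P1→A gives 8>1; P2→Q gives 7>6]

Nash profiles: (B,Q)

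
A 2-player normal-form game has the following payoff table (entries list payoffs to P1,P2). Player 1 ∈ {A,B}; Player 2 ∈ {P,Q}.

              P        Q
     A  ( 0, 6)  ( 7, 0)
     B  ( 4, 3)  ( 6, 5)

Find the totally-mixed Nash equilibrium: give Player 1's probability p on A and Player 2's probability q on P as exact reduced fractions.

p=1/4, q=1/5

P1 indiff ⇒ q·0+(1-q)·7 = q·4+(1-q)·6 ⇒ q(-4) = (1-q)(-1) ⇒ q = 1/5
P2 indiff ⇒ p·6+(1-p)·3 = p·0+(1-p)·5 ⇒ p(6) = (1-p)(2) ⇒ p = 1/4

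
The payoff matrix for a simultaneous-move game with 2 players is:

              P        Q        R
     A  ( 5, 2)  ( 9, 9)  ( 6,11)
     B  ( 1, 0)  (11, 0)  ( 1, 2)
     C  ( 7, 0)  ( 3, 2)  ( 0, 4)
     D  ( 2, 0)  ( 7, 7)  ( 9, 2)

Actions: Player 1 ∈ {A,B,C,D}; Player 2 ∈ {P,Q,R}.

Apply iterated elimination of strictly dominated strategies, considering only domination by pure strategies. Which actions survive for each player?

P2 drop P (R beats it: A:11>2 B:2>0 C:4>0 D:2>0)
P1 drop C (A beats it: Q:9>3 R:6>0)
P1→{A,B,D} P2→{Q,R}

Survivors P1:{A,B,D} P2:{Q,R}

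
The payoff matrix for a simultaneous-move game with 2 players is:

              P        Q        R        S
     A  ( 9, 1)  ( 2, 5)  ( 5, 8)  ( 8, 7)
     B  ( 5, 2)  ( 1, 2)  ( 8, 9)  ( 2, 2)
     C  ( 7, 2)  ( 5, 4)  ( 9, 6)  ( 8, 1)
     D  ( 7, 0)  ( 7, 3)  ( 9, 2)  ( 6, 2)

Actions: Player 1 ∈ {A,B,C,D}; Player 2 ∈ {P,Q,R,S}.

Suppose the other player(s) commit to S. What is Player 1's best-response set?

u_1(A vs S) = 8
u_1(B vs S) = 2
u_1(C vs S) = 8
u_1(D vs S) = 6
max payoff 8 at {A,C}

BR_1 = {A,C}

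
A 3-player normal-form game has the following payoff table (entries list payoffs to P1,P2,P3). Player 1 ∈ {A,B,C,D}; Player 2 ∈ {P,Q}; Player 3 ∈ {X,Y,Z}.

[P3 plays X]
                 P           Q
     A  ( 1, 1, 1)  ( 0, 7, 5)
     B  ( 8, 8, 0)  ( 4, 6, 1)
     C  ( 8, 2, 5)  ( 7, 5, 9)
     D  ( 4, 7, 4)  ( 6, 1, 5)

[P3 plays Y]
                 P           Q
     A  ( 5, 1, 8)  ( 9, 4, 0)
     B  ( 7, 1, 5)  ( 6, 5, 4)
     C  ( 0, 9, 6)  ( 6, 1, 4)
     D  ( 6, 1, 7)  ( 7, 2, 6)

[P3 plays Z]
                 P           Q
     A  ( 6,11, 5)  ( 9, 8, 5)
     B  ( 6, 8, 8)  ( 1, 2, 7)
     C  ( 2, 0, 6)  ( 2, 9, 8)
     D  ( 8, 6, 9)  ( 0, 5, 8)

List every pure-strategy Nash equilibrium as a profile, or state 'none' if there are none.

NE set: (C,Q,X), (D,P,Z)

(A,P,X): not NE [P1→C gives 8>1; P2→Q gives 7>1; P3→Y gives 8>1]
(A,P,Y): not NE [P1→B gives 7>5; P2→Q gives 4>1]
(A,P,Z): not NE [P1→D gives 8>6; P3→Y gives 8>5]
(A,Q,X): not NE [P1→C gives 7>0]
(A,Q,Y): not NE [P3→Z gives 5>0]
(A,Q,Z): not NE [P2→P gives 11>8]
(B,P,X): not NE [P3→Z gives 8>0]
(B,P,Y): not NE [P2→Q gives 5>1; P3→Z gives 8>5]
(B,P,Z): not NE [P1→D gives 8>6]
(B,Q,X): not NE [P1→C gives 7>4; P2→P gives 8>6; P3→Z gives 7>1]
(B,Q,Y): not NE [P1→A gives 9>6; P3→Z gives 7>4]
(B,Q,Z): not NE [P1→A gives 9>1; P2→P gives 8>2]
(C,P,X): not NE [P2→Q gives 5>2; P3→Z gives 6>5]
(C,P,Y): not NE [P1→B gives 7>0]
(C,P,Z): not NE [P1→D gives 8>2; P2→Q gives 9>0]
(C,Q,X): NE
(C,Q,Y): not NE [P1→A gives 9>6; P2→P gives 9>1; P3→X gives 9>4]
(C,Q,Z): not NE [P1→A gives 9>2; P3→X gives 9>8]
(D,P,X): not NE [P1→C gives 8>4; P3→Z gives 9>4]
(D,P,Y): not NE [P1→B gives 7>6; P2→Q gives 2>1; P3→Z gives 9>7]
(D,P,Z): NE
(D,Q,X): not NE [P1→C gives 7>6; P2→P gives 7>1; P3→Z gives 8>5]
(D,Q,Y): not NE [P1→A gives 9>7; P3→Z gives 8>6]
(D,Q,Z): not NE [P1→A gives 9>0; P2→P gives 6>5]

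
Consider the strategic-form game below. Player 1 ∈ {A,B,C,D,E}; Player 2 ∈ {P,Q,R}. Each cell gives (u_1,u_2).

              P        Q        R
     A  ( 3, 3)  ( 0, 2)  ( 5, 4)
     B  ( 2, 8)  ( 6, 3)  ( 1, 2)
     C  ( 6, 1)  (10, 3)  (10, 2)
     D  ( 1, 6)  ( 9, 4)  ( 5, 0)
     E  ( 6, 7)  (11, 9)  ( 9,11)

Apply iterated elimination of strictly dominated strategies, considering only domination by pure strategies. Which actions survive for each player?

Remaining: P1:{C,E} P2:{Q,R}

P1 drop A (C beats it: P:6>3 Q:10>0 R:10>5)
P1 drop B (C beats it: P:6>2 Q:10>6 R:10>1)
P1 drop D (C beats it: P:6>1 Q:10>9 R:10>5)
P2 drop P (Q beats it: C:3>1 E:9>7)
P1→{C,E} P2→{Q,R}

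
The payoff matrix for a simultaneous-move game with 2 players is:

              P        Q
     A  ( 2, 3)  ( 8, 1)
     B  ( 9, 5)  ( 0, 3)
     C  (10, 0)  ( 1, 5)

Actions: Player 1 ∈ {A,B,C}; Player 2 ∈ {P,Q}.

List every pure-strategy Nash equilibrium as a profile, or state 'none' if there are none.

PSNE: ∅

(A,P): not NE [P1→C gives 10>2]
(A,Q): not NE [P2→P gives 3>1]
(B,P): not NE [P1→C gives 10>9]
(B,Q): not NE [P1→A gives 8>0; P2→P gives 5>3]
(C,P): not NE [P2→Q gives 5>0]
(C,Q): not NE [P1→A gives 8>1]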